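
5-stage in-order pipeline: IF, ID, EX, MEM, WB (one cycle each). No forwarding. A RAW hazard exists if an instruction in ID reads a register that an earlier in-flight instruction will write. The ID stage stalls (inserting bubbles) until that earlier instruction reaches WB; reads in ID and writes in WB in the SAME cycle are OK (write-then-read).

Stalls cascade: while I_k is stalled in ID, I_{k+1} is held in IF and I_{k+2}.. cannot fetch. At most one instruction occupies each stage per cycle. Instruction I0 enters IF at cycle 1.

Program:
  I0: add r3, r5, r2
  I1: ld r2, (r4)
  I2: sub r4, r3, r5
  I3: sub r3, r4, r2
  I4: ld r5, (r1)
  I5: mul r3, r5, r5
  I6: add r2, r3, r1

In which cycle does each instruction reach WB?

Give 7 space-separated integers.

I0 add r3 <- r5,r2: IF@1 ID@2 stall=0 (-) EX@3 MEM@4 WB@5
I1 ld r2 <- r4: IF@2 ID@3 stall=0 (-) EX@4 MEM@5 WB@6
I2 sub r4 <- r3,r5: IF@3 ID@4 stall=1 (RAW on I0.r3 (WB@5)) EX@6 MEM@7 WB@8
I3 sub r3 <- r4,r2: IF@4 ID@6 stall=2 (RAW on I2.r4 (WB@8)) EX@9 MEM@10 WB@11
I4 ld r5 <- r1: IF@6 ID@9 stall=0 (-) EX@10 MEM@11 WB@12
I5 mul r3 <- r5,r5: IF@9 ID@10 stall=2 (RAW on I4.r5 (WB@12)) EX@13 MEM@14 WB@15
I6 add r2 <- r3,r1: IF@10 ID@13 stall=2 (RAW on I5.r3 (WB@15)) EX@16 MEM@17 WB@18

Answer: 5 6 8 11 12 15 18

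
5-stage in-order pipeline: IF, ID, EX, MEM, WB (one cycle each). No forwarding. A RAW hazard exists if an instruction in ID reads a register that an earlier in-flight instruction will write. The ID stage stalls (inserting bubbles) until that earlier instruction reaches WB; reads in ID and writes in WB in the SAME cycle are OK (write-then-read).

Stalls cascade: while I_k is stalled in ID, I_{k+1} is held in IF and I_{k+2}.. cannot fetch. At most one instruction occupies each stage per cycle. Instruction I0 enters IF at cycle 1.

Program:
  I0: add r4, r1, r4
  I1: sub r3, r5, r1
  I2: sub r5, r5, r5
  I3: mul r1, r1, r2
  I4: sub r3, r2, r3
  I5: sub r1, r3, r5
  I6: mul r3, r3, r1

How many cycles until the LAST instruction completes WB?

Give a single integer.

Answer: 15

Derivation:
I0 add r4 <- r1,r4: IF@1 ID@2 stall=0 (-) EX@3 MEM@4 WB@5
I1 sub r3 <- r5,r1: IF@2 ID@3 stall=0 (-) EX@4 MEM@5 WB@6
I2 sub r5 <- r5,r5: IF@3 ID@4 stall=0 (-) EX@5 MEM@6 WB@7
I3 mul r1 <- r1,r2: IF@4 ID@5 stall=0 (-) EX@6 MEM@7 WB@8
I4 sub r3 <- r2,r3: IF@5 ID@6 stall=0 (-) EX@7 MEM@8 WB@9
I5 sub r1 <- r3,r5: IF@6 ID@7 stall=2 (RAW on I4.r3 (WB@9)) EX@10 MEM@11 WB@12
I6 mul r3 <- r3,r1: IF@7 ID@10 stall=2 (RAW on I5.r1 (WB@12)) EX@13 MEM@14 WB@15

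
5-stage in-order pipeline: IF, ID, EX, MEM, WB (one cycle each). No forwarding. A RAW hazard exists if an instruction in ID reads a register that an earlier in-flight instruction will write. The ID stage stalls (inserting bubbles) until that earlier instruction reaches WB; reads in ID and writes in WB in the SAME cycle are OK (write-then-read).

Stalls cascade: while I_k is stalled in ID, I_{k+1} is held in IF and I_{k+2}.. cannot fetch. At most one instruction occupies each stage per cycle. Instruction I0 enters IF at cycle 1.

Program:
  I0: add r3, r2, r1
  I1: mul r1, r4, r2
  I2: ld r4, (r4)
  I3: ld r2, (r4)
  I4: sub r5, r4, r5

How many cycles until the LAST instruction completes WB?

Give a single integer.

Answer: 11

Derivation:
I0 add r3 <- r2,r1: IF@1 ID@2 stall=0 (-) EX@3 MEM@4 WB@5
I1 mul r1 <- r4,r2: IF@2 ID@3 stall=0 (-) EX@4 MEM@5 WB@6
I2 ld r4 <- r4: IF@3 ID@4 stall=0 (-) EX@5 MEM@6 WB@7
I3 ld r2 <- r4: IF@4 ID@5 stall=2 (RAW on I2.r4 (WB@7)) EX@8 MEM@9 WB@10
I4 sub r5 <- r4,r5: IF@5 ID@8 stall=0 (-) EX@9 MEM@10 WB@11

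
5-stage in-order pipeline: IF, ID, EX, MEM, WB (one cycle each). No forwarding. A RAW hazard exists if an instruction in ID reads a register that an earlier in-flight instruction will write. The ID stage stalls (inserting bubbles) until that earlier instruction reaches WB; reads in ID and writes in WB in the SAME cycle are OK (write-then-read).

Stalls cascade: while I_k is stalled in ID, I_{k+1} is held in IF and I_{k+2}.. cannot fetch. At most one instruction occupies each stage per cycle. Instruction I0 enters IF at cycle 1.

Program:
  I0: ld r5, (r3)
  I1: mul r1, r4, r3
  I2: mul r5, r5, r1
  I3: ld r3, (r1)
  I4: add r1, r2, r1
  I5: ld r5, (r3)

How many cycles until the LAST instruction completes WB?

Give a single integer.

I0 ld r5 <- r3: IF@1 ID@2 stall=0 (-) EX@3 MEM@4 WB@5
I1 mul r1 <- r4,r3: IF@2 ID@3 stall=0 (-) EX@4 MEM@5 WB@6
I2 mul r5 <- r5,r1: IF@3 ID@4 stall=2 (RAW on I1.r1 (WB@6)) EX@7 MEM@8 WB@9
I3 ld r3 <- r1: IF@4 ID@7 stall=0 (-) EX@8 MEM@9 WB@10
I4 add r1 <- r2,r1: IF@7 ID@8 stall=0 (-) EX@9 MEM@10 WB@11
I5 ld r5 <- r3: IF@8 ID@9 stall=1 (RAW on I3.r3 (WB@10)) EX@11 MEM@12 WB@13

Answer: 13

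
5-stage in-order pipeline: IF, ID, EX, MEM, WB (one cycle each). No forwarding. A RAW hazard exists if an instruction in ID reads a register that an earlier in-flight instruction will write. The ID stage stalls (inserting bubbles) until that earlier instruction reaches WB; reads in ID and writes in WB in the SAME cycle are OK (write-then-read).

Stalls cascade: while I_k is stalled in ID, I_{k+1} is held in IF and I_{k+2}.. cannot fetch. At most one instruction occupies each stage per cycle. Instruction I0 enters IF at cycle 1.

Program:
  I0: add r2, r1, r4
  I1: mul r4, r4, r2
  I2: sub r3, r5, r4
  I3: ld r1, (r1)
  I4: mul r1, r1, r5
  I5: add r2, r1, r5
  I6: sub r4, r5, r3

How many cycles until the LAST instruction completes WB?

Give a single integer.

Answer: 19

Derivation:
I0 add r2 <- r1,r4: IF@1 ID@2 stall=0 (-) EX@3 MEM@4 WB@5
I1 mul r4 <- r4,r2: IF@2 ID@3 stall=2 (RAW on I0.r2 (WB@5)) EX@6 MEM@7 WB@8
I2 sub r3 <- r5,r4: IF@3 ID@6 stall=2 (RAW on I1.r4 (WB@8)) EX@9 MEM@10 WB@11
I3 ld r1 <- r1: IF@6 ID@9 stall=0 (-) EX@10 MEM@11 WB@12
I4 mul r1 <- r1,r5: IF@9 ID@10 stall=2 (RAW on I3.r1 (WB@12)) EX@13 MEM@14 WB@15
I5 add r2 <- r1,r5: IF@10 ID@13 stall=2 (RAW on I4.r1 (WB@15)) EX@16 MEM@17 WB@18
I6 sub r4 <- r5,r3: IF@13 ID@16 stall=0 (-) EX@17 MEM@18 WB@19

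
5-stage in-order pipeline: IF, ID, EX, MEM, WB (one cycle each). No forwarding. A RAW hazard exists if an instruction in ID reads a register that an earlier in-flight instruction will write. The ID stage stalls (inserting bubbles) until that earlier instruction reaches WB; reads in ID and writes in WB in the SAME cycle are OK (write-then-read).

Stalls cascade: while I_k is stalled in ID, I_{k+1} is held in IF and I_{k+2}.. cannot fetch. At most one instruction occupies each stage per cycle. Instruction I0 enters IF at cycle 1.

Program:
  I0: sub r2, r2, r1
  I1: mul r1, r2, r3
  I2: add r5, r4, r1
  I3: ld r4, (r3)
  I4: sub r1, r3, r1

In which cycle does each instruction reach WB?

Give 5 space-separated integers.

Answer: 5 8 11 12 13

Derivation:
I0 sub r2 <- r2,r1: IF@1 ID@2 stall=0 (-) EX@3 MEM@4 WB@5
I1 mul r1 <- r2,r3: IF@2 ID@3 stall=2 (RAW on I0.r2 (WB@5)) EX@6 MEM@7 WB@8
I2 add r5 <- r4,r1: IF@3 ID@6 stall=2 (RAW on I1.r1 (WB@8)) EX@9 MEM@10 WB@11
I3 ld r4 <- r3: IF@6 ID@9 stall=0 (-) EX@10 MEM@11 WB@12
I4 sub r1 <- r3,r1: IF@9 ID@10 stall=0 (-) EX@11 MEM@12 WB@13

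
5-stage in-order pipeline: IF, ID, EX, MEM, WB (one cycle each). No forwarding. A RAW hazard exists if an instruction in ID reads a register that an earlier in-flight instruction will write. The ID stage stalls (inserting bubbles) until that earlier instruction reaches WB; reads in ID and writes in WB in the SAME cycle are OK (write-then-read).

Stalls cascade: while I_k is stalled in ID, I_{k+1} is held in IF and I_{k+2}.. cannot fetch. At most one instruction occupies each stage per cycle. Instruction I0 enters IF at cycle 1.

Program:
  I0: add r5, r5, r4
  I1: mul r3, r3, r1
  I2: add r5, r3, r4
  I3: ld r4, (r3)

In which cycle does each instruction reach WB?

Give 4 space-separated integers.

Answer: 5 6 9 10

Derivation:
I0 add r5 <- r5,r4: IF@1 ID@2 stall=0 (-) EX@3 MEM@4 WB@5
I1 mul r3 <- r3,r1: IF@2 ID@3 stall=0 (-) EX@4 MEM@5 WB@6
I2 add r5 <- r3,r4: IF@3 ID@4 stall=2 (RAW on I1.r3 (WB@6)) EX@7 MEM@8 WB@9
I3 ld r4 <- r3: IF@4 ID@7 stall=0 (-) EX@8 MEM@9 WB@10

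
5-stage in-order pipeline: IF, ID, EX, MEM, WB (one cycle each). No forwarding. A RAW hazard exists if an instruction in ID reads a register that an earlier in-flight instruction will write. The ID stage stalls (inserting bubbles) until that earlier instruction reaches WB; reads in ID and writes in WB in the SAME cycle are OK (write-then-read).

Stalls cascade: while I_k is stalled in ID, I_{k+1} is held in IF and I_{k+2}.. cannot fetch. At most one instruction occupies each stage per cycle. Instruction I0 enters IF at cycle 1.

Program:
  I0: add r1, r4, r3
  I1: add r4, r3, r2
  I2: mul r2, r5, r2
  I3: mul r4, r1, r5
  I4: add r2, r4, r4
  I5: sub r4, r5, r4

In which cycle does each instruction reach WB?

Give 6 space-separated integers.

I0 add r1 <- r4,r3: IF@1 ID@2 stall=0 (-) EX@3 MEM@4 WB@5
I1 add r4 <- r3,r2: IF@2 ID@3 stall=0 (-) EX@4 MEM@5 WB@6
I2 mul r2 <- r5,r2: IF@3 ID@4 stall=0 (-) EX@5 MEM@6 WB@7
I3 mul r4 <- r1,r5: IF@4 ID@5 stall=0 (-) EX@6 MEM@7 WB@8
I4 add r2 <- r4,r4: IF@5 ID@6 stall=2 (RAW on I3.r4 (WB@8)) EX@9 MEM@10 WB@11
I5 sub r4 <- r5,r4: IF@6 ID@9 stall=0 (-) EX@10 MEM@11 WB@12

Answer: 5 6 7 8 11 12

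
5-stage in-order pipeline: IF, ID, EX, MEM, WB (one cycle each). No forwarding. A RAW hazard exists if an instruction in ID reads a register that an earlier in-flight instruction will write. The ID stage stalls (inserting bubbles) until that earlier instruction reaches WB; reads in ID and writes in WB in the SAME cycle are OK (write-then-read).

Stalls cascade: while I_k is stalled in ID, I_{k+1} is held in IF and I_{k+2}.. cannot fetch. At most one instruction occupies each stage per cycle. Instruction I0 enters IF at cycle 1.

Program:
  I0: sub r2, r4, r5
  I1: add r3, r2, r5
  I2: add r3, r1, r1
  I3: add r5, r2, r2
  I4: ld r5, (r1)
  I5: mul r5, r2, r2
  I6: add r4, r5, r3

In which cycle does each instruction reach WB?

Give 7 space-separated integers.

Answer: 5 8 9 10 11 12 15

Derivation:
I0 sub r2 <- r4,r5: IF@1 ID@2 stall=0 (-) EX@3 MEM@4 WB@5
I1 add r3 <- r2,r5: IF@2 ID@3 stall=2 (RAW on I0.r2 (WB@5)) EX@6 MEM@7 WB@8
I2 add r3 <- r1,r1: IF@3 ID@6 stall=0 (-) EX@7 MEM@8 WB@9
I3 add r5 <- r2,r2: IF@6 ID@7 stall=0 (-) EX@8 MEM@9 WB@10
I4 ld r5 <- r1: IF@7 ID@8 stall=0 (-) EX@9 MEM@10 WB@11
I5 mul r5 <- r2,r2: IF@8 ID@9 stall=0 (-) EX@10 MEM@11 WB@12
I6 add r4 <- r5,r3: IF@9 ID@10 stall=2 (RAW on I5.r5 (WB@12)) EX@13 MEM@14 WB@15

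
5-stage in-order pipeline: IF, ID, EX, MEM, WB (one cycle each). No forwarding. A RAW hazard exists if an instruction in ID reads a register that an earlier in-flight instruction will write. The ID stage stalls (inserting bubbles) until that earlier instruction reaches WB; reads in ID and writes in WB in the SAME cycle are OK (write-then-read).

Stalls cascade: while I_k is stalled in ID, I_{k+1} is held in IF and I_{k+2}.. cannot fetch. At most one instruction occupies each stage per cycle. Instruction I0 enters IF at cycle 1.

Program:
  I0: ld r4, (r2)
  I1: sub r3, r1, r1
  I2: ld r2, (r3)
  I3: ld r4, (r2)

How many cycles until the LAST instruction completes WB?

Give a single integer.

I0 ld r4 <- r2: IF@1 ID@2 stall=0 (-) EX@3 MEM@4 WB@5
I1 sub r3 <- r1,r1: IF@2 ID@3 stall=0 (-) EX@4 MEM@5 WB@6
I2 ld r2 <- r3: IF@3 ID@4 stall=2 (RAW on I1.r3 (WB@6)) EX@7 MEM@8 WB@9
I3 ld r4 <- r2: IF@4 ID@7 stall=2 (RAW on I2.r2 (WB@9)) EX@10 MEM@11 WB@12

Answer: 12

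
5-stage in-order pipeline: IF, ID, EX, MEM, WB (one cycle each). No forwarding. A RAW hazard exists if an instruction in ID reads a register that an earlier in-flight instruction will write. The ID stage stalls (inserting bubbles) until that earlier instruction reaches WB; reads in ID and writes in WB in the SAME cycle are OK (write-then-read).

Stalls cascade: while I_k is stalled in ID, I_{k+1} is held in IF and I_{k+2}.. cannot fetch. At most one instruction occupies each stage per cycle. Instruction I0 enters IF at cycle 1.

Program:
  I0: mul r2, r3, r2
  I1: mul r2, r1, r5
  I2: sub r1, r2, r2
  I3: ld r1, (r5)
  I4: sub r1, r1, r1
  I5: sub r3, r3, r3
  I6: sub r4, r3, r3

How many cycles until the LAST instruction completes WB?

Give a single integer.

Answer: 17

Derivation:
I0 mul r2 <- r3,r2: IF@1 ID@2 stall=0 (-) EX@3 MEM@4 WB@5
I1 mul r2 <- r1,r5: IF@2 ID@3 stall=0 (-) EX@4 MEM@5 WB@6
I2 sub r1 <- r2,r2: IF@3 ID@4 stall=2 (RAW on I1.r2 (WB@6)) EX@7 MEM@8 WB@9
I3 ld r1 <- r5: IF@4 ID@7 stall=0 (-) EX@8 MEM@9 WB@10
I4 sub r1 <- r1,r1: IF@7 ID@8 stall=2 (RAW on I3.r1 (WB@10)) EX@11 MEM@12 WB@13
I5 sub r3 <- r3,r3: IF@8 ID@11 stall=0 (-) EX@12 MEM@13 WB@14
I6 sub r4 <- r3,r3: IF@11 ID@12 stall=2 (RAW on I5.r3 (WB@14)) EX@15 MEM@16 WB@17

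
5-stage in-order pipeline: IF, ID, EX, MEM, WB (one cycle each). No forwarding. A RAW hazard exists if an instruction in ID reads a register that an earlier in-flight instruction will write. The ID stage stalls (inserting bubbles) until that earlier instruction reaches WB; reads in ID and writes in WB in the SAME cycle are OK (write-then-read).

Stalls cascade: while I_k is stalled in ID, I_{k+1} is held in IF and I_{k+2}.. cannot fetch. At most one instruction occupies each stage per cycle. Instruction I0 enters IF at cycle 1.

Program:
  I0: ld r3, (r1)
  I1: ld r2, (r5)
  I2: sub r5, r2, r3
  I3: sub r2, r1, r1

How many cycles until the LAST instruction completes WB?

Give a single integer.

I0 ld r3 <- r1: IF@1 ID@2 stall=0 (-) EX@3 MEM@4 WB@5
I1 ld r2 <- r5: IF@2 ID@3 stall=0 (-) EX@4 MEM@5 WB@6
I2 sub r5 <- r2,r3: IF@3 ID@4 stall=2 (RAW on I1.r2 (WB@6)) EX@7 MEM@8 WB@9
I3 sub r2 <- r1,r1: IF@4 ID@7 stall=0 (-) EX@8 MEM@9 WB@10

Answer: 10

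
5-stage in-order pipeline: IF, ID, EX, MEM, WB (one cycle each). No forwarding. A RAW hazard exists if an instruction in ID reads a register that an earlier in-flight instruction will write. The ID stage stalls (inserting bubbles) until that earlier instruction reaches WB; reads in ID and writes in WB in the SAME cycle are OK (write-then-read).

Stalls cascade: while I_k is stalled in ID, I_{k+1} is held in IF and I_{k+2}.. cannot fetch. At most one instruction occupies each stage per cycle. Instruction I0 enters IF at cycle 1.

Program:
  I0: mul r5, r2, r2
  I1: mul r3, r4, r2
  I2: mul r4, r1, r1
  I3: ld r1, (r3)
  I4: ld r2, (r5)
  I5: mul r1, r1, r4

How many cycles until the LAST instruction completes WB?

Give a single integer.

Answer: 12

Derivation:
I0 mul r5 <- r2,r2: IF@1 ID@2 stall=0 (-) EX@3 MEM@4 WB@5
I1 mul r3 <- r4,r2: IF@2 ID@3 stall=0 (-) EX@4 MEM@5 WB@6
I2 mul r4 <- r1,r1: IF@3 ID@4 stall=0 (-) EX@5 MEM@6 WB@7
I3 ld r1 <- r3: IF@4 ID@5 stall=1 (RAW on I1.r3 (WB@6)) EX@7 MEM@8 WB@9
I4 ld r2 <- r5: IF@5 ID@7 stall=0 (-) EX@8 MEM@9 WB@10
I5 mul r1 <- r1,r4: IF@7 ID@8 stall=1 (RAW on I3.r1 (WB@9)) EX@10 MEM@11 WB@12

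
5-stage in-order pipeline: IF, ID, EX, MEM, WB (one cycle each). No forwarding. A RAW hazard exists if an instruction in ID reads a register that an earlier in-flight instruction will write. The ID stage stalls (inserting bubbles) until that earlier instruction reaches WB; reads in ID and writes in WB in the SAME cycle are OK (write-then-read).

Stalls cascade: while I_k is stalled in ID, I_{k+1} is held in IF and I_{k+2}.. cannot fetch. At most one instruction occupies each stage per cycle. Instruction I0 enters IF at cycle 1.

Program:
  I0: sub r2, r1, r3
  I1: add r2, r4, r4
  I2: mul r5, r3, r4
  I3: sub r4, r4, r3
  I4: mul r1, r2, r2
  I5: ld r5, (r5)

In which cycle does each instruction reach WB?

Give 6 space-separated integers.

I0 sub r2 <- r1,r3: IF@1 ID@2 stall=0 (-) EX@3 MEM@4 WB@5
I1 add r2 <- r4,r4: IF@2 ID@3 stall=0 (-) EX@4 MEM@5 WB@6
I2 mul r5 <- r3,r4: IF@3 ID@4 stall=0 (-) EX@5 MEM@6 WB@7
I3 sub r4 <- r4,r3: IF@4 ID@5 stall=0 (-) EX@6 MEM@7 WB@8
I4 mul r1 <- r2,r2: IF@5 ID@6 stall=0 (-) EX@7 MEM@8 WB@9
I5 ld r5 <- r5: IF@6 ID@7 stall=0 (-) EX@8 MEM@9 WB@10

Answer: 5 6 7 8 9 10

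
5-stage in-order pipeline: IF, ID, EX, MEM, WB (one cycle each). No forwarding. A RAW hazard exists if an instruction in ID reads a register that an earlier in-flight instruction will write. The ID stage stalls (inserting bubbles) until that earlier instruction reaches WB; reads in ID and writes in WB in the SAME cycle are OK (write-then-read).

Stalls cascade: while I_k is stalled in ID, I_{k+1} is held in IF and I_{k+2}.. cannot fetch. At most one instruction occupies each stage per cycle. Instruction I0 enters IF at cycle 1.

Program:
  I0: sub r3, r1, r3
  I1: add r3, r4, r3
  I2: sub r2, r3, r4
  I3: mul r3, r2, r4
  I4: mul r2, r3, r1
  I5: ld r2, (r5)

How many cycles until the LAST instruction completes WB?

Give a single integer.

I0 sub r3 <- r1,r3: IF@1 ID@2 stall=0 (-) EX@3 MEM@4 WB@5
I1 add r3 <- r4,r3: IF@2 ID@3 stall=2 (RAW on I0.r3 (WB@5)) EX@6 MEM@7 WB@8
I2 sub r2 <- r3,r4: IF@3 ID@6 stall=2 (RAW on I1.r3 (WB@8)) EX@9 MEM@10 WB@11
I3 mul r3 <- r2,r4: IF@6 ID@9 stall=2 (RAW on I2.r2 (WB@11)) EX@12 MEM@13 WB@14
I4 mul r2 <- r3,r1: IF@9 ID@12 stall=2 (RAW on I3.r3 (WB@14)) EX@15 MEM@16 WB@17
I5 ld r2 <- r5: IF@12 ID@15 stall=0 (-) EX@16 MEM@17 WB@18

Answer: 18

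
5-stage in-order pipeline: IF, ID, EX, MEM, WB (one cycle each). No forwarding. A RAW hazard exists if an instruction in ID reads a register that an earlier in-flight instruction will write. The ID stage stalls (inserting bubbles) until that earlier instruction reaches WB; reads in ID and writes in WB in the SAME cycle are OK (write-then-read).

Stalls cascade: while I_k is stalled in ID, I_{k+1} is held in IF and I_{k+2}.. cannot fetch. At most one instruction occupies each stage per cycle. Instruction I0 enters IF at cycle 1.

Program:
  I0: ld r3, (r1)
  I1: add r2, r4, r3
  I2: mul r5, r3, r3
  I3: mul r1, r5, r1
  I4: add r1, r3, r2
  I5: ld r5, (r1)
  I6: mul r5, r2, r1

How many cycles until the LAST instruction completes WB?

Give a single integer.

I0 ld r3 <- r1: IF@1 ID@2 stall=0 (-) EX@3 MEM@4 WB@5
I1 add r2 <- r4,r3: IF@2 ID@3 stall=2 (RAW on I0.r3 (WB@5)) EX@6 MEM@7 WB@8
I2 mul r5 <- r3,r3: IF@3 ID@6 stall=0 (-) EX@7 MEM@8 WB@9
I3 mul r1 <- r5,r1: IF@6 ID@7 stall=2 (RAW on I2.r5 (WB@9)) EX@10 MEM@11 WB@12
I4 add r1 <- r3,r2: IF@7 ID@10 stall=0 (-) EX@11 MEM@12 WB@13
I5 ld r5 <- r1: IF@10 ID@11 stall=2 (RAW on I4.r1 (WB@13)) EX@14 MEM@15 WB@16
I6 mul r5 <- r2,r1: IF@11 ID@14 stall=0 (-) EX@15 MEM@16 WB@17

Answer: 17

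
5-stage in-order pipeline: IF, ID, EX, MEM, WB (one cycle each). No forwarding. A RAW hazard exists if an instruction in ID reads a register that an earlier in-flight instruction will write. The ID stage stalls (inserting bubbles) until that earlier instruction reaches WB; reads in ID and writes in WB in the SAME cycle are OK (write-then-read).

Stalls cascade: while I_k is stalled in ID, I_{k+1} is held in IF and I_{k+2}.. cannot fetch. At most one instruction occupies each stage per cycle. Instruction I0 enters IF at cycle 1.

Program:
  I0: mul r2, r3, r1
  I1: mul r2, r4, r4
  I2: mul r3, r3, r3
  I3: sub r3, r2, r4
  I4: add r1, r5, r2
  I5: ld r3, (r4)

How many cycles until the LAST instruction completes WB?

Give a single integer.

I0 mul r2 <- r3,r1: IF@1 ID@2 stall=0 (-) EX@3 MEM@4 WB@5
I1 mul r2 <- r4,r4: IF@2 ID@3 stall=0 (-) EX@4 MEM@5 WB@6
I2 mul r3 <- r3,r3: IF@3 ID@4 stall=0 (-) EX@5 MEM@6 WB@7
I3 sub r3 <- r2,r4: IF@4 ID@5 stall=1 (RAW on I1.r2 (WB@6)) EX@7 MEM@8 WB@9
I4 add r1 <- r5,r2: IF@5 ID@7 stall=0 (-) EX@8 MEM@9 WB@10
I5 ld r3 <- r4: IF@7 ID@8 stall=0 (-) EX@9 MEM@10 WB@11

Answer: 11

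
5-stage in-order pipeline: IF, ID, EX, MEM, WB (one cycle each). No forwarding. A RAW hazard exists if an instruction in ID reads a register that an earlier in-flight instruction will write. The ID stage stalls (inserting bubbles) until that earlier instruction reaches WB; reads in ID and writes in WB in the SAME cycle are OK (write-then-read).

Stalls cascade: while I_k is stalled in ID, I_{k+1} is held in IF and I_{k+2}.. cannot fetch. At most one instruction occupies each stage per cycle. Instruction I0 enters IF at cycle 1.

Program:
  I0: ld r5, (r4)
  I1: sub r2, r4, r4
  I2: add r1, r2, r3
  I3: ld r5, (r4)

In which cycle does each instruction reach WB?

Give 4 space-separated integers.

Answer: 5 6 9 10

Derivation:
I0 ld r5 <- r4: IF@1 ID@2 stall=0 (-) EX@3 MEM@4 WB@5
I1 sub r2 <- r4,r4: IF@2 ID@3 stall=0 (-) EX@4 MEM@5 WB@6
I2 add r1 <- r2,r3: IF@3 ID@4 stall=2 (RAW on I1.r2 (WB@6)) EX@7 MEM@8 WB@9
I3 ld r5 <- r4: IF@4 ID@7 stall=0 (-) EX@8 MEM@9 WB@10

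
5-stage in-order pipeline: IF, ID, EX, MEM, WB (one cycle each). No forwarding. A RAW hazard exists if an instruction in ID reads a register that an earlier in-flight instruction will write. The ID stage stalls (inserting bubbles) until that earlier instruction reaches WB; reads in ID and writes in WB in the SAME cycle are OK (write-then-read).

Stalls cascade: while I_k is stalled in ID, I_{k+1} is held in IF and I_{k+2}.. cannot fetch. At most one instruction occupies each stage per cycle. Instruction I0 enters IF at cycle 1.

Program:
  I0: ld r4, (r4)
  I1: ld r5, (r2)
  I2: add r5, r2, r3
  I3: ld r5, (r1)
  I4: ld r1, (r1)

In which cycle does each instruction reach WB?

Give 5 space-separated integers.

Answer: 5 6 7 8 9

Derivation:
I0 ld r4 <- r4: IF@1 ID@2 stall=0 (-) EX@3 MEM@4 WB@5
I1 ld r5 <- r2: IF@2 ID@3 stall=0 (-) EX@4 MEM@5 WB@6
I2 add r5 <- r2,r3: IF@3 ID@4 stall=0 (-) EX@5 MEM@6 WB@7
I3 ld r5 <- r1: IF@4 ID@5 stall=0 (-) EX@6 MEM@7 WB@8
I4 ld r1 <- r1: IF@5 ID@6 stall=0 (-) EX@7 MEM@8 WB@9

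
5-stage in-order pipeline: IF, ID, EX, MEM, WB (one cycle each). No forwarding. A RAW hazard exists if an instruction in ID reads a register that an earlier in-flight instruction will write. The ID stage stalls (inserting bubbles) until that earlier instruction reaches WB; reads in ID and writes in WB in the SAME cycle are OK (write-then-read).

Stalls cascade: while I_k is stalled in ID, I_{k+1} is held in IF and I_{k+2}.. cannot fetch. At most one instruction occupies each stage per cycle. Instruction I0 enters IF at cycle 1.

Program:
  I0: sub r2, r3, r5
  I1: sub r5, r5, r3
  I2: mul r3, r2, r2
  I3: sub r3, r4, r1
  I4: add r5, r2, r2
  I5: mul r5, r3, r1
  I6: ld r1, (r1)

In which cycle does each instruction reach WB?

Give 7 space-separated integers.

Answer: 5 6 8 9 10 12 13

Derivation:
I0 sub r2 <- r3,r5: IF@1 ID@2 stall=0 (-) EX@3 MEM@4 WB@5
I1 sub r5 <- r5,r3: IF@2 ID@3 stall=0 (-) EX@4 MEM@5 WB@6
I2 mul r3 <- r2,r2: IF@3 ID@4 stall=1 (RAW on I0.r2 (WB@5)) EX@6 MEM@7 WB@8
I3 sub r3 <- r4,r1: IF@4 ID@6 stall=0 (-) EX@7 MEM@8 WB@9
I4 add r5 <- r2,r2: IF@6 ID@7 stall=0 (-) EX@8 MEM@9 WB@10
I5 mul r5 <- r3,r1: IF@7 ID@8 stall=1 (RAW on I3.r3 (WB@9)) EX@10 MEM@11 WB@12
I6 ld r1 <- r1: IF@8 ID@10 stall=0 (-) EX@11 MEM@12 WB@13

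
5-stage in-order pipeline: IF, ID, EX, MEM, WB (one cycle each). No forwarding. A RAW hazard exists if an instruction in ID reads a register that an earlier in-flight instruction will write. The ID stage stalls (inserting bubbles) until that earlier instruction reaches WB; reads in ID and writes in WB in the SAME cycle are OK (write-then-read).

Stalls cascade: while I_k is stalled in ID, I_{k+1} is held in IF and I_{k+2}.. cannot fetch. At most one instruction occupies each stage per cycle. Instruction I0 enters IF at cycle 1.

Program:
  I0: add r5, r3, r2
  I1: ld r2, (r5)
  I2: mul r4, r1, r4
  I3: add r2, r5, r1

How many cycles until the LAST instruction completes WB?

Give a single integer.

Answer: 10

Derivation:
I0 add r5 <- r3,r2: IF@1 ID@2 stall=0 (-) EX@3 MEM@4 WB@5
I1 ld r2 <- r5: IF@2 ID@3 stall=2 (RAW on I0.r5 (WB@5)) EX@6 MEM@7 WB@8
I2 mul r4 <- r1,r4: IF@3 ID@6 stall=0 (-) EX@7 MEM@8 WB@9
I3 add r2 <- r5,r1: IF@6 ID@7 stall=0 (-) EX@8 MEM@9 WB@10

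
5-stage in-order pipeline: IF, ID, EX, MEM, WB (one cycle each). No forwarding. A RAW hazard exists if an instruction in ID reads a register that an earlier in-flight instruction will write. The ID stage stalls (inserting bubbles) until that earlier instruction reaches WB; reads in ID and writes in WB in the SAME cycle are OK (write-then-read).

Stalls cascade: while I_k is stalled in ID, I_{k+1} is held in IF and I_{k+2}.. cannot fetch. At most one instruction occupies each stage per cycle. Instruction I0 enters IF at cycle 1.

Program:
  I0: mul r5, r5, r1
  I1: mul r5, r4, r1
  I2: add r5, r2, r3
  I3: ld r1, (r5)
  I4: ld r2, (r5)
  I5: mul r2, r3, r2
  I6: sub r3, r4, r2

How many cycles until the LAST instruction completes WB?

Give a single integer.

Answer: 17

Derivation:
I0 mul r5 <- r5,r1: IF@1 ID@2 stall=0 (-) EX@3 MEM@4 WB@5
I1 mul r5 <- r4,r1: IF@2 ID@3 stall=0 (-) EX@4 MEM@5 WB@6
I2 add r5 <- r2,r3: IF@3 ID@4 stall=0 (-) EX@5 MEM@6 WB@7
I3 ld r1 <- r5: IF@4 ID@5 stall=2 (RAW on I2.r5 (WB@7)) EX@8 MEM@9 WB@10
I4 ld r2 <- r5: IF@5 ID@8 stall=0 (-) EX@9 MEM@10 WB@11
I5 mul r2 <- r3,r2: IF@8 ID@9 stall=2 (RAW on I4.r2 (WB@11)) EX@12 MEM@13 WB@14
I6 sub r3 <- r4,r2: IF@9 ID@12 stall=2 (RAW on I5.r2 (WB@14)) EX@15 MEM@16 WB@17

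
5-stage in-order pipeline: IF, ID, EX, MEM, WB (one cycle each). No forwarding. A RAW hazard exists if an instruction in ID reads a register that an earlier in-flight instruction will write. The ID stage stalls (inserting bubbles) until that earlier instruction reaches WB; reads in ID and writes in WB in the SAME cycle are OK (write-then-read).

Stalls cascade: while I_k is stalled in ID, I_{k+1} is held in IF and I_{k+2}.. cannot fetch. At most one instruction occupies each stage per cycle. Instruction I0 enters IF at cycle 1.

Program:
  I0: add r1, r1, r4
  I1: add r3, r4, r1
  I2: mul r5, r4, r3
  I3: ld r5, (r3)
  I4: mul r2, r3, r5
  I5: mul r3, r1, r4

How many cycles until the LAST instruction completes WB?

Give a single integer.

I0 add r1 <- r1,r4: IF@1 ID@2 stall=0 (-) EX@3 MEM@4 WB@5
I1 add r3 <- r4,r1: IF@2 ID@3 stall=2 (RAW on I0.r1 (WB@5)) EX@6 MEM@7 WB@8
I2 mul r5 <- r4,r3: IF@3 ID@6 stall=2 (RAW on I1.r3 (WB@8)) EX@9 MEM@10 WB@11
I3 ld r5 <- r3: IF@6 ID@9 stall=0 (-) EX@10 MEM@11 WB@12
I4 mul r2 <- r3,r5: IF@9 ID@10 stall=2 (RAW on I3.r5 (WB@12)) EX@13 MEM@14 WB@15
I5 mul r3 <- r1,r4: IF@10 ID@13 stall=0 (-) EX@14 MEM@15 WB@16

Answer: 16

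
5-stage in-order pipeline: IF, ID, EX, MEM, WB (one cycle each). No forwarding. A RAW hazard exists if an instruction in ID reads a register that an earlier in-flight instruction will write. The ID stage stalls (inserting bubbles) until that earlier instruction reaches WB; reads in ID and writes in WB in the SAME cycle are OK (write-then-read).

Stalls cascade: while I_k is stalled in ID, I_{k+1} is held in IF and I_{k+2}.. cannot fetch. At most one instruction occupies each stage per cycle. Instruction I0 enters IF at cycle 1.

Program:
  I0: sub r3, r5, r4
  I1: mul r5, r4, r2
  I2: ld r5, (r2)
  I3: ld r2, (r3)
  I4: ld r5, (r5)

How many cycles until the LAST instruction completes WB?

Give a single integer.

I0 sub r3 <- r5,r4: IF@1 ID@2 stall=0 (-) EX@3 MEM@4 WB@5
I1 mul r5 <- r4,r2: IF@2 ID@3 stall=0 (-) EX@4 MEM@5 WB@6
I2 ld r5 <- r2: IF@3 ID@4 stall=0 (-) EX@5 MEM@6 WB@7
I3 ld r2 <- r3: IF@4 ID@5 stall=0 (-) EX@6 MEM@7 WB@8
I4 ld r5 <- r5: IF@5 ID@6 stall=1 (RAW on I2.r5 (WB@7)) EX@8 MEM@9 WB@10

Answer: 10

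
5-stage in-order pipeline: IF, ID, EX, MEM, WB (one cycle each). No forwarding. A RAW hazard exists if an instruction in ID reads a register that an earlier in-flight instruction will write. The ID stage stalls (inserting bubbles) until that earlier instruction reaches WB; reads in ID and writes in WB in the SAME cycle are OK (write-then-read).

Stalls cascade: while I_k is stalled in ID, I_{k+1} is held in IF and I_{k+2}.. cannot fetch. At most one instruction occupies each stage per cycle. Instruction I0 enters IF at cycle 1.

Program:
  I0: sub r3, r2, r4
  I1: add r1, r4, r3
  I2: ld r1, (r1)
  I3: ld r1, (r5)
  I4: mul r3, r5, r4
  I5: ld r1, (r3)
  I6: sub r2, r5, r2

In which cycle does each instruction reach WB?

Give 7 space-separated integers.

Answer: 5 8 11 12 13 16 17

Derivation:
I0 sub r3 <- r2,r4: IF@1 ID@2 stall=0 (-) EX@3 MEM@4 WB@5
I1 add r1 <- r4,r3: IF@2 ID@3 stall=2 (RAW on I0.r3 (WB@5)) EX@6 MEM@7 WB@8
I2 ld r1 <- r1: IF@3 ID@6 stall=2 (RAW on I1.r1 (WB@8)) EX@9 MEM@10 WB@11
I3 ld r1 <- r5: IF@6 ID@9 stall=0 (-) EX@10 MEM@11 WB@12
I4 mul r3 <- r5,r4: IF@9 ID@10 stall=0 (-) EX@11 MEM@12 WB@13
I5 ld r1 <- r3: IF@10 ID@11 stall=2 (RAW on I4.r3 (WB@13)) EX@14 MEM@15 WB@16
I6 sub r2 <- r5,r2: IF@11 ID@14 stall=0 (-) EX@15 MEM@16 WB@17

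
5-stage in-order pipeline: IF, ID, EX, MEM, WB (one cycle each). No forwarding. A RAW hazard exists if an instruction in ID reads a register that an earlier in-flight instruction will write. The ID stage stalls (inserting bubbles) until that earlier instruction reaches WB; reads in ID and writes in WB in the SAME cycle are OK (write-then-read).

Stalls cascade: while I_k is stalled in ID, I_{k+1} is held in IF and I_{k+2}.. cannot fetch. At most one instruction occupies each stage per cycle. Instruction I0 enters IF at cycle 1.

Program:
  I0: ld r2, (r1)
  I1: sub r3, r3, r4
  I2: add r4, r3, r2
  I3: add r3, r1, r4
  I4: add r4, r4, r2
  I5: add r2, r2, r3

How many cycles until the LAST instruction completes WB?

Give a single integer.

I0 ld r2 <- r1: IF@1 ID@2 stall=0 (-) EX@3 MEM@4 WB@5
I1 sub r3 <- r3,r4: IF@2 ID@3 stall=0 (-) EX@4 MEM@5 WB@6
I2 add r4 <- r3,r2: IF@3 ID@4 stall=2 (RAW on I1.r3 (WB@6)) EX@7 MEM@8 WB@9
I3 add r3 <- r1,r4: IF@4 ID@7 stall=2 (RAW on I2.r4 (WB@9)) EX@10 MEM@11 WB@12
I4 add r4 <- r4,r2: IF@7 ID@10 stall=0 (-) EX@11 MEM@12 WB@13
I5 add r2 <- r2,r3: IF@10 ID@11 stall=1 (RAW on I3.r3 (WB@12)) EX@13 MEM@14 WB@15

Answer: 15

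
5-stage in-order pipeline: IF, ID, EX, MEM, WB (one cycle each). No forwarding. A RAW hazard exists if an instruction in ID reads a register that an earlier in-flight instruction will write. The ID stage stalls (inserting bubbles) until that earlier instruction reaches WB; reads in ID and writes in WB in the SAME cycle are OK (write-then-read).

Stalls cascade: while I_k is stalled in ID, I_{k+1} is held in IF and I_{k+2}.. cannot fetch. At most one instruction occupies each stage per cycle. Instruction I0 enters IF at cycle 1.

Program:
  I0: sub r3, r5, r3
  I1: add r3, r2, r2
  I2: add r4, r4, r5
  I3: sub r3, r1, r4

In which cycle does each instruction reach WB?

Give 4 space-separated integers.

I0 sub r3 <- r5,r3: IF@1 ID@2 stall=0 (-) EX@3 MEM@4 WB@5
I1 add r3 <- r2,r2: IF@2 ID@3 stall=0 (-) EX@4 MEM@5 WB@6
I2 add r4 <- r4,r5: IF@3 ID@4 stall=0 (-) EX@5 MEM@6 WB@7
I3 sub r3 <- r1,r4: IF@4 ID@5 stall=2 (RAW on I2.r4 (WB@7)) EX@8 MEM@9 WB@10

Answer: 5 6 7 10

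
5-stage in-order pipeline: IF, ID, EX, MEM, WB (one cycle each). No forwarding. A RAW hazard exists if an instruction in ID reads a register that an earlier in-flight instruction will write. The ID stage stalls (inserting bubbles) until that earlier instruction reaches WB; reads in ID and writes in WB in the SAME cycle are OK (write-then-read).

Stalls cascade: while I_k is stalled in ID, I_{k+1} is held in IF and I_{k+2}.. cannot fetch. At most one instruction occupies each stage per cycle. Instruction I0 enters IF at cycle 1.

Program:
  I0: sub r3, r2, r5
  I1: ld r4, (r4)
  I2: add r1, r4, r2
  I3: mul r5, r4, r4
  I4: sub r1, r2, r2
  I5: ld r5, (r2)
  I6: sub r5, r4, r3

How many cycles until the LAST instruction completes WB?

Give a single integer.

I0 sub r3 <- r2,r5: IF@1 ID@2 stall=0 (-) EX@3 MEM@4 WB@5
I1 ld r4 <- r4: IF@2 ID@3 stall=0 (-) EX@4 MEM@5 WB@6
I2 add r1 <- r4,r2: IF@3 ID@4 stall=2 (RAW on I1.r4 (WB@6)) EX@7 MEM@8 WB@9
I3 mul r5 <- r4,r4: IF@4 ID@7 stall=0 (-) EX@8 MEM@9 WB@10
I4 sub r1 <- r2,r2: IF@7 ID@8 stall=0 (-) EX@9 MEM@10 WB@11
I5 ld r5 <- r2: IF@8 ID@9 stall=0 (-) EX@10 MEM@11 WB@12
I6 sub r5 <- r4,r3: IF@9 ID@10 stall=0 (-) EX@11 MEM@12 WB@13

Answer: 13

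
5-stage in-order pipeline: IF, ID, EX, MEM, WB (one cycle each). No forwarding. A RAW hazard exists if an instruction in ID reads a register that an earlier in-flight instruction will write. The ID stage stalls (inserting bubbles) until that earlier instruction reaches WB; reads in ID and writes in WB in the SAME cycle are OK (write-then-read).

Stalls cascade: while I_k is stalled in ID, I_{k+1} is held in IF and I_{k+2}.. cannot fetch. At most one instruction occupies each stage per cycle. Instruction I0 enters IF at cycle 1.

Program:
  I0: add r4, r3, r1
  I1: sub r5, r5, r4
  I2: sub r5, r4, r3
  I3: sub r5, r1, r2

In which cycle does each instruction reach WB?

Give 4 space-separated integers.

I0 add r4 <- r3,r1: IF@1 ID@2 stall=0 (-) EX@3 MEM@4 WB@5
I1 sub r5 <- r5,r4: IF@2 ID@3 stall=2 (RAW on I0.r4 (WB@5)) EX@6 MEM@7 WB@8
I2 sub r5 <- r4,r3: IF@3 ID@6 stall=0 (-) EX@7 MEM@8 WB@9
I3 sub r5 <- r1,r2: IF@6 ID@7 stall=0 (-) EX@8 MEM@9 WB@10

Answer: 5 8 9 10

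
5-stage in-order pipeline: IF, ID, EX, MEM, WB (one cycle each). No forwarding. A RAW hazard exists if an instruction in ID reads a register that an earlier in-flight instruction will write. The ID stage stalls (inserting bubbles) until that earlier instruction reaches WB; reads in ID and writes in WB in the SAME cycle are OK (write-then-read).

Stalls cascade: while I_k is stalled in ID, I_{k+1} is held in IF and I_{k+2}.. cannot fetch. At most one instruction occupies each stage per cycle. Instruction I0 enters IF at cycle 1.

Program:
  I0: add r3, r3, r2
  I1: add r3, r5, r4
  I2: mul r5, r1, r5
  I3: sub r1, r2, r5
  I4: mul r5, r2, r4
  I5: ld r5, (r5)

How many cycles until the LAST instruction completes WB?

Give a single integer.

Answer: 14

Derivation:
I0 add r3 <- r3,r2: IF@1 ID@2 stall=0 (-) EX@3 MEM@4 WB@5
I1 add r3 <- r5,r4: IF@2 ID@3 stall=0 (-) EX@4 MEM@5 WB@6
I2 mul r5 <- r1,r5: IF@3 ID@4 stall=0 (-) EX@5 MEM@6 WB@7
I3 sub r1 <- r2,r5: IF@4 ID@5 stall=2 (RAW on I2.r5 (WB@7)) EX@8 MEM@9 WB@10
I4 mul r5 <- r2,r4: IF@5 ID@8 stall=0 (-) EX@9 MEM@10 WB@11
I5 ld r5 <- r5: IF@8 ID@9 stall=2 (RAW on I4.r5 (WB@11)) EX@12 MEM@13 WB@14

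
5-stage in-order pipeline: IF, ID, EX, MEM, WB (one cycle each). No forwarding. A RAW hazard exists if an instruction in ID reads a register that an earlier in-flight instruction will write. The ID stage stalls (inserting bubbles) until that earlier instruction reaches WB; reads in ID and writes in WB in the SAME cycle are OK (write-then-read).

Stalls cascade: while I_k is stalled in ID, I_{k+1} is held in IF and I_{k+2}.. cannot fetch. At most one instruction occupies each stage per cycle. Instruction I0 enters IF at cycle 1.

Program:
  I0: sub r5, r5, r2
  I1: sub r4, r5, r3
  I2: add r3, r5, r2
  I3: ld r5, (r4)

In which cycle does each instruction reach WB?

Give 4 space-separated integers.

Answer: 5 8 9 11

Derivation:
I0 sub r5 <- r5,r2: IF@1 ID@2 stall=0 (-) EX@3 MEM@4 WB@5
I1 sub r4 <- r5,r3: IF@2 ID@3 stall=2 (RAW on I0.r5 (WB@5)) EX@6 MEM@7 WB@8
I2 add r3 <- r5,r2: IF@3 ID@6 stall=0 (-) EX@7 MEM@8 WB@9
I3 ld r5 <- r4: IF@6 ID@7 stall=1 (RAW on I1.r4 (WB@8)) EX@9 MEM@10 WB@11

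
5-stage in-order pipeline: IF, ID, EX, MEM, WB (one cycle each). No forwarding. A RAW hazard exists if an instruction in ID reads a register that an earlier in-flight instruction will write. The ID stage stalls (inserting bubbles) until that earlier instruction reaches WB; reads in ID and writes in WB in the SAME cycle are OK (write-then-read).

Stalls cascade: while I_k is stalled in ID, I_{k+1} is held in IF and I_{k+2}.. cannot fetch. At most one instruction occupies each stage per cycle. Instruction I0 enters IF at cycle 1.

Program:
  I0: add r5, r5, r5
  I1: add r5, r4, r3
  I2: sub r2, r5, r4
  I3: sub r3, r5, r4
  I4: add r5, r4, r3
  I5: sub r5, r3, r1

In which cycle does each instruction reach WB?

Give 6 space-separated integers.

Answer: 5 6 9 10 13 14

Derivation:
I0 add r5 <- r5,r5: IF@1 ID@2 stall=0 (-) EX@3 MEM@4 WB@5
I1 add r5 <- r4,r3: IF@2 ID@3 stall=0 (-) EX@4 MEM@5 WB@6
I2 sub r2 <- r5,r4: IF@3 ID@4 stall=2 (RAW on I1.r5 (WB@6)) EX@7 MEM@8 WB@9
I3 sub r3 <- r5,r4: IF@4 ID@7 stall=0 (-) EX@8 MEM@9 WB@10
I4 add r5 <- r4,r3: IF@7 ID@8 stall=2 (RAW on I3.r3 (WB@10)) EX@11 MEM@12 WB@13
I5 sub r5 <- r3,r1: IF@8 ID@11 stall=0 (-) EX@12 MEM@13 WB@14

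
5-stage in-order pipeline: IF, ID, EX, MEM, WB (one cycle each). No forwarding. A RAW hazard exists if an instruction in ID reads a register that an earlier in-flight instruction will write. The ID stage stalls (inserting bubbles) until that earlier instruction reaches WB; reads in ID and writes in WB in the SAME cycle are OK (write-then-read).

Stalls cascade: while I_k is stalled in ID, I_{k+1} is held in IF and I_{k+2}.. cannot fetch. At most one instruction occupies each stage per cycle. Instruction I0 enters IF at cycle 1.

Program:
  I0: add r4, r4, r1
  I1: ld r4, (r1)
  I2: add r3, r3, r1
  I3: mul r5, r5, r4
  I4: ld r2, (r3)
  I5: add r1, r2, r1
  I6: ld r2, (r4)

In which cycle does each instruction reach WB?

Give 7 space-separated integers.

I0 add r4 <- r4,r1: IF@1 ID@2 stall=0 (-) EX@3 MEM@4 WB@5
I1 ld r4 <- r1: IF@2 ID@3 stall=0 (-) EX@4 MEM@5 WB@6
I2 add r3 <- r3,r1: IF@3 ID@4 stall=0 (-) EX@5 MEM@6 WB@7
I3 mul r5 <- r5,r4: IF@4 ID@5 stall=1 (RAW on I1.r4 (WB@6)) EX@7 MEM@8 WB@9
I4 ld r2 <- r3: IF@5 ID@7 stall=0 (-) EX@8 MEM@9 WB@10
I5 add r1 <- r2,r1: IF@7 ID@8 stall=2 (RAW on I4.r2 (WB@10)) EX@11 MEM@12 WB@13
I6 ld r2 <- r4: IF@8 ID@11 stall=0 (-) EX@12 MEM@13 WB@14

Answer: 5 6 7 9 10 13 14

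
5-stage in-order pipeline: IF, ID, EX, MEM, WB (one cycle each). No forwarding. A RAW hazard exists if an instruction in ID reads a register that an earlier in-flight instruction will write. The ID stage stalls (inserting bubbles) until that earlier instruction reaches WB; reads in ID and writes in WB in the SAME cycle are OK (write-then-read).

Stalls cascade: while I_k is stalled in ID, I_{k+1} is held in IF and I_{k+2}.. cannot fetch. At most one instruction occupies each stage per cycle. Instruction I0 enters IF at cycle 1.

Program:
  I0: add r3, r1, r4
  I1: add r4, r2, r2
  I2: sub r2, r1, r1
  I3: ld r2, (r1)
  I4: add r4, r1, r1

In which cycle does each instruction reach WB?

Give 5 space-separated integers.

Answer: 5 6 7 8 9

Derivation:
I0 add r3 <- r1,r4: IF@1 ID@2 stall=0 (-) EX@3 MEM@4 WB@5
I1 add r4 <- r2,r2: IF@2 ID@3 stall=0 (-) EX@4 MEM@5 WB@6
I2 sub r2 <- r1,r1: IF@3 ID@4 stall=0 (-) EX@5 MEM@6 WB@7
I3 ld r2 <- r1: IF@4 ID@5 stall=0 (-) EX@6 MEM@7 WB@8
I4 add r4 <- r1,r1: IF@5 ID@6 stall=0 (-) EX@7 MEM@8 WB@9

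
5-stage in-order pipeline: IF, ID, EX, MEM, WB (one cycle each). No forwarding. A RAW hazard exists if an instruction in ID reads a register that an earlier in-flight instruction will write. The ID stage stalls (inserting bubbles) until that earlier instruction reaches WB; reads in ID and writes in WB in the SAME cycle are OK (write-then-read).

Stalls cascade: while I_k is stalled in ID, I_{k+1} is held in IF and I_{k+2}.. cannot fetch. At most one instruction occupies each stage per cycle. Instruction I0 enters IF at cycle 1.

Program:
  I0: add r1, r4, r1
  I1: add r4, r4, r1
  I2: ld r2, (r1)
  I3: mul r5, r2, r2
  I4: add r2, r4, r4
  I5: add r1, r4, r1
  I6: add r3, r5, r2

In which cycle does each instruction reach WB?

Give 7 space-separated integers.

Answer: 5 8 9 12 13 14 16

Derivation:
I0 add r1 <- r4,r1: IF@1 ID@2 stall=0 (-) EX@3 MEM@4 WB@5
I1 add r4 <- r4,r1: IF@2 ID@3 stall=2 (RAW on I0.r1 (WB@5)) EX@6 MEM@7 WB@8
I2 ld r2 <- r1: IF@3 ID@6 stall=0 (-) EX@7 MEM@8 WB@9
I3 mul r5 <- r2,r2: IF@6 ID@7 stall=2 (RAW on I2.r2 (WB@9)) EX@10 MEM@11 WB@12
I4 add r2 <- r4,r4: IF@7 ID@10 stall=0 (-) EX@11 MEM@12 WB@13
I5 add r1 <- r4,r1: IF@10 ID@11 stall=0 (-) EX@12 MEM@13 WB@14
I6 add r3 <- r5,r2: IF@11 ID@12 stall=1 (RAW on I4.r2 (WB@13)) EX@14 MEM@15 WB@16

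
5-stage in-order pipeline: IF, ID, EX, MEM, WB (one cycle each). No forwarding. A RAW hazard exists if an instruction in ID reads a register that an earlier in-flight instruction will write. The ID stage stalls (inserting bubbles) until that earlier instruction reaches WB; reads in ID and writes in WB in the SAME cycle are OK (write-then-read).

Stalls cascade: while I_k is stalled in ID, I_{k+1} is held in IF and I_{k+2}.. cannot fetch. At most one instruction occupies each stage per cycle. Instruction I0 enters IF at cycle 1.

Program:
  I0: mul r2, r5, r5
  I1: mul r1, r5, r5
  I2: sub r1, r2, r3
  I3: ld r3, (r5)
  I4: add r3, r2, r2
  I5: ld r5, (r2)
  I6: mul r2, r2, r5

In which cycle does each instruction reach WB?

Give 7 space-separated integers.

Answer: 5 6 8 9 10 11 14

Derivation:
I0 mul r2 <- r5,r5: IF@1 ID@2 stall=0 (-) EX@3 MEM@4 WB@5
I1 mul r1 <- r5,r5: IF@2 ID@3 stall=0 (-) EX@4 MEM@5 WB@6
I2 sub r1 <- r2,r3: IF@3 ID@4 stall=1 (RAW on I0.r2 (WB@5)) EX@6 MEM@7 WB@8
I3 ld r3 <- r5: IF@4 ID@6 stall=0 (-) EX@7 MEM@8 WB@9
I4 add r3 <- r2,r2: IF@6 ID@7 stall=0 (-) EX@8 MEM@9 WB@10
I5 ld r5 <- r2: IF@7 ID@8 stall=0 (-) EX@9 MEM@10 WB@11
I6 mul r2 <- r2,r5: IF@8 ID@9 stall=2 (RAW on I5.r5 (WB@11)) EX@12 MEM@13 WB@14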